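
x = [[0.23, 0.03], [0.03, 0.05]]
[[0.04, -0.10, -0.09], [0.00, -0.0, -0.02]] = x@[[0.18, -0.48, -0.37], [-0.06, 0.22, -0.2]]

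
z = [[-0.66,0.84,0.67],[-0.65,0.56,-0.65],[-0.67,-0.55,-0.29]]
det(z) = 1.042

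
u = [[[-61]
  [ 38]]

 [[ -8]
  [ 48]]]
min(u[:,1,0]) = 38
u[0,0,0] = -61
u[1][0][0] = -8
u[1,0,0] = -8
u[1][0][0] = -8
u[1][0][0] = -8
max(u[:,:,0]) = 48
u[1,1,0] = 48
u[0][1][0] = 38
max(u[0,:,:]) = 38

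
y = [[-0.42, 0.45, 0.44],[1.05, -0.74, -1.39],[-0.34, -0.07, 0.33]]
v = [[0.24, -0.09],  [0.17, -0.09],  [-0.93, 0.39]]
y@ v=[[-0.43, 0.17], [1.42, -0.57], [-0.4, 0.17]]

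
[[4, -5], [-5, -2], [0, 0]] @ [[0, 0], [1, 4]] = [[-5, -20], [-2, -8], [0, 0]]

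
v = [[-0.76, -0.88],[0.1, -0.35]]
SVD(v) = [[-0.98, -0.18], [-0.18, 0.98]] @ diag([1.1809508317492463, 0.2997584577468383]) @ [[0.62,0.79], [0.79,-0.62]]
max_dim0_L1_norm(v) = 1.23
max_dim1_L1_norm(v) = 1.64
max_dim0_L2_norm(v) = 0.95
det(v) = 0.35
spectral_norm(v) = 1.18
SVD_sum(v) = [[-0.72, -0.91], [-0.13, -0.17]] + [[-0.04, 0.03],[0.23, -0.18]]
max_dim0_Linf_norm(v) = 0.88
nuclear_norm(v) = 1.48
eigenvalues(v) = [(-0.55+0.21j), (-0.55-0.21j)]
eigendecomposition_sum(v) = [[(-0.38-0.16j), (-0.44-1.14j)],[0.05+0.13j, -0.17+0.37j]] + [[(-0.38+0.16j), (-0.44+1.14j)],[0.05-0.13j, -0.17-0.37j]]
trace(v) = -1.11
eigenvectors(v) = [[(0.95+0j), (0.95-0j)],[(-0.22-0.23j), -0.22+0.23j]]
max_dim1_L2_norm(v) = 1.16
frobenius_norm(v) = 1.22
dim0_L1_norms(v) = [0.86, 1.23]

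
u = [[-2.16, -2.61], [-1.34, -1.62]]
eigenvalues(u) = [-3.78, -0.0]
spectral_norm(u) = 3.99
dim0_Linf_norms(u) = [2.16, 2.61]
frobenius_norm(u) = 3.99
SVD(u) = [[-0.85, -0.53], [-0.53, 0.85]] @ diag([3.987191968816768, 0.00045144553211338723]) @ [[0.64, 0.77], [0.77, -0.64]]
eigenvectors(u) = [[-0.85, 0.77], [-0.53, -0.64]]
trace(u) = -3.78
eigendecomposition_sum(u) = [[-2.16, -2.61], [-1.34, -1.62]] + [[-0.00, 0.0], [0.0, -0.00]]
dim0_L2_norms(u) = [2.54, 3.07]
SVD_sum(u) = [[-2.16, -2.61], [-1.34, -1.62]] + [[-0.0, 0.00],[0.0, -0.00]]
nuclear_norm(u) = 3.99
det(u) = 0.00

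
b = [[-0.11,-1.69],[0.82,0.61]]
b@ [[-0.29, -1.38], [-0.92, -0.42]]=[[1.59, 0.86],[-0.80, -1.39]]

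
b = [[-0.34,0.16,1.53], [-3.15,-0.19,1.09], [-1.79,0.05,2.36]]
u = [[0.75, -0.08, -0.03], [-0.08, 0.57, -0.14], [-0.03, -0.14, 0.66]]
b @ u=[[-0.31, -0.1, 1.0], [-2.38, -0.01, 0.84], [-1.42, -0.16, 1.60]]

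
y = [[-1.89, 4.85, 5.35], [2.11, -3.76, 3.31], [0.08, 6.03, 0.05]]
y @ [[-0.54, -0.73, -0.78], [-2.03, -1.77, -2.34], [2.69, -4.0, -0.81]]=[[5.57, -28.60, -14.21],[15.4, -8.13, 4.47],[-12.15, -10.93, -14.21]]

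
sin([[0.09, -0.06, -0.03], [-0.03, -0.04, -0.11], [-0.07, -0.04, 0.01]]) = [[0.09, -0.06, -0.03], [-0.03, -0.04, -0.11], [-0.07, -0.04, 0.01]]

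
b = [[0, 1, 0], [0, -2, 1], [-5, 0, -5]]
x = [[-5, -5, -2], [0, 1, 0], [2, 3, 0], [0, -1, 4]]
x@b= [[10, 5, 5], [0, -2, 1], [0, -4, 3], [-20, 2, -21]]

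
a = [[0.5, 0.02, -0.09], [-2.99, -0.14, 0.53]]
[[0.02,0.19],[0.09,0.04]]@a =[[-0.56, -0.03, 0.1], [-0.07, -0.0, 0.01]]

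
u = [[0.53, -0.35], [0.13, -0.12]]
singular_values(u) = [0.66, 0.03]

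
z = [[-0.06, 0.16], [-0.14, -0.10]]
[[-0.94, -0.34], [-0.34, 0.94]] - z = [[-0.88,-0.50], [-0.2,1.04]]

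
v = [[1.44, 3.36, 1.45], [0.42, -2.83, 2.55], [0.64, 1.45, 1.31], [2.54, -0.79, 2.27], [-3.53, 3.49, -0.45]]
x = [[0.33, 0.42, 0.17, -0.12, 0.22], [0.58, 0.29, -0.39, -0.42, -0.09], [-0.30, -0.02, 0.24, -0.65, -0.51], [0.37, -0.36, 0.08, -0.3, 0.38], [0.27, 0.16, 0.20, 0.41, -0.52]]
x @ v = [[-0.32, 1.03, 1.4], [-0.04, 0.58, 0.16], [-0.14, -1.87, -1.42], [-1.67, 3.94, -1.13], [3.46, -1.39, 2.23]]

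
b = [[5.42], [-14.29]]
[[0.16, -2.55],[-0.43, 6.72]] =b @ [[0.03, -0.47]]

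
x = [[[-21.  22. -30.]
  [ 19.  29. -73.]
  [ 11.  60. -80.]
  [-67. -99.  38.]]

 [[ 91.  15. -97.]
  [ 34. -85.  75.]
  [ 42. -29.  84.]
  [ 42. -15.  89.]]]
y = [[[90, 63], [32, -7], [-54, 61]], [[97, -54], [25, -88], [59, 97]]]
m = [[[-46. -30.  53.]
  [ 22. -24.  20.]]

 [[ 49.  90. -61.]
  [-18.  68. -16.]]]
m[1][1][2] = -16.0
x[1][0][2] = -97.0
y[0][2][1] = 61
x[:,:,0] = [[-21.0, 19.0, 11.0, -67.0], [91.0, 34.0, 42.0, 42.0]]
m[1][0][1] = 90.0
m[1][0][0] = 49.0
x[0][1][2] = -73.0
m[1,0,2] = -61.0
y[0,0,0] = 90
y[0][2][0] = -54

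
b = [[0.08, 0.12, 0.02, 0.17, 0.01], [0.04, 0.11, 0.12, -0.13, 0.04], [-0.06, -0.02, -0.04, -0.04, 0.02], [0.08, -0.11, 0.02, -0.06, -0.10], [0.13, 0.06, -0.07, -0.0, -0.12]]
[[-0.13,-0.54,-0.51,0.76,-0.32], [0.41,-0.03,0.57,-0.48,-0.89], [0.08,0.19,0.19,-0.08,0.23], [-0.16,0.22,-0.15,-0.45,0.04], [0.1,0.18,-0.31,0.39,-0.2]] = b @ [[-0.7, -1.28, -2.24, 0.51, -2.02], [2.18, -0.09, 1.31, 2.2, -2.73], [-0.34, -1.47, 0.99, -2.93, -2.74], [-1.91, -2.23, -2.98, 3.00, 1.31], [-0.3, -2.06, 0.26, 0.08, -0.32]]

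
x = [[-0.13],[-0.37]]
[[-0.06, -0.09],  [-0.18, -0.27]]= x@ [[0.49,0.72]]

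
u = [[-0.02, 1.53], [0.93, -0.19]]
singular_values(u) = [1.55, 0.92]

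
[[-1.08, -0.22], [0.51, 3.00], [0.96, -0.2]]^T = [[-1.08, 0.51, 0.96], [-0.22, 3.00, -0.20]]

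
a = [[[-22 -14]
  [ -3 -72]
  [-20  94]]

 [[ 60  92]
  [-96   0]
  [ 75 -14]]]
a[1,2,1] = -14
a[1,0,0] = 60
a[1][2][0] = 75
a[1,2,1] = -14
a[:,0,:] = [[-22, -14], [60, 92]]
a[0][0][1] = -14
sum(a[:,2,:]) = 135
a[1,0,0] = 60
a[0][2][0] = -20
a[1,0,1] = 92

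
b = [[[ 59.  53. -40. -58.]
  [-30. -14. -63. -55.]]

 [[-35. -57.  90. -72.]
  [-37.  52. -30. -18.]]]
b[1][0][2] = 90.0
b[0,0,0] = 59.0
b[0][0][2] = -40.0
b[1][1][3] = -18.0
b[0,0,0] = 59.0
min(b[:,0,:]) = -72.0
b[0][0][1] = 53.0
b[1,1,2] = -30.0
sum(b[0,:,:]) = -148.0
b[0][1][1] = -14.0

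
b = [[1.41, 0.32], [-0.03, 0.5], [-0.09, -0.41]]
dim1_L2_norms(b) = [1.45, 0.5, 0.42]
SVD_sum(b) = [[1.38, 0.41], [0.11, 0.03], [-0.19, -0.06]] + [[0.03, -0.09], [-0.14, 0.47], [0.1, -0.35]]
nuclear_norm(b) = 2.08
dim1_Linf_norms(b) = [1.41, 0.5, 0.41]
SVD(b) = [[-0.99, 0.14], [-0.08, -0.79], [0.14, 0.60]] @ diag([1.4613950248804888, 0.6180004702704965]) @ [[-0.96, -0.28], [0.28, -0.96]]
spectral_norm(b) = 1.46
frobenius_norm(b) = 1.59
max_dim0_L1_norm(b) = 1.53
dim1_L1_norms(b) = [1.73, 0.53, 0.5]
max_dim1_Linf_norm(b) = 1.41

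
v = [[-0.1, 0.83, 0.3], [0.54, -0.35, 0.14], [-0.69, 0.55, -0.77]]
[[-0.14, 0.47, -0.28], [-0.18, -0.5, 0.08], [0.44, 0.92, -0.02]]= v @ [[-0.30, -0.42, 0.04], [-0.08, 0.64, -0.26], [-0.36, -0.36, -0.2]]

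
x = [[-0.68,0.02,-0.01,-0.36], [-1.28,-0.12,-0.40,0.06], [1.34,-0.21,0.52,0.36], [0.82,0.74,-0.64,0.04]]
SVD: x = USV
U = [[-0.33, -0.0, -0.66, 0.67], [-0.6, 0.1, 0.69, 0.40], [0.65, -0.4, 0.28, 0.59], [0.35, 0.91, 0.05, 0.22]]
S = [2.2, 1.12, 0.43, 0.0]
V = [[0.97,0.08,0.16,0.15], [0.08,0.66,-0.74,-0.09], [-0.05,-0.28,-0.36,0.89], [-0.22,0.69,0.55,0.42]]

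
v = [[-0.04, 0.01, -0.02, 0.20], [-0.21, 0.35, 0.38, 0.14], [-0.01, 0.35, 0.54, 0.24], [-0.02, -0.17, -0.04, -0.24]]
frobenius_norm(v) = 0.97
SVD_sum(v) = [[-0.01,0.04,0.05,0.03], [-0.08,0.32,0.4,0.21], [-0.10,0.39,0.48,0.25], [0.03,-0.12,-0.15,-0.08]] + [[0.03, 0.01, -0.08, 0.16], [-0.01, -0.00, 0.03, -0.06], [-0.0, -0.0, 0.01, -0.02], [-0.03, -0.01, 0.09, -0.18]] + [[-0.03, 0.01, -0.01, -0.0], [-0.12, 0.03, -0.05, -0.0], [0.10, -0.03, 0.04, 0.0], [-0.00, 0.00, -0.0, -0.0]] + [[-0.02, -0.05, 0.02, 0.02], [0.00, 0.0, -0.00, -0.00], [-0.01, -0.01, 0.01, 0.0], [-0.02, -0.04, 0.02, 0.02]]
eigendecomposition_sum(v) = [[(0.01+0j),(-0.02+0j),(-0.03+0j),-0.01-0.00j], [-0.08-0.00j,(0.29-0j),(0.43+0j),(0.12+0j)], [(-0.1-0j),(0.35-0j),(0.52+0j),(0.15+0j)], [0.02+0.00j,(-0.06+0j),-0.09+0.00j,(-0.03-0j)]] + [[(0.02+0j), -0.02+0.00j, (0.02+0j), (0.02+0j)],  [(-0.06-0j), (0.05-0j), -0.06+0.00j, -0.05+0.00j],  [0.04+0.00j, -0.03+0.00j, (0.04+0j), 0.03+0.00j],  [(0.02+0j), (-0.02+0j), (0.02+0j), 0.02+0.00j]] + [[-0.03+0.09j, 0.02+0.06j, -0.00-0.02j, (0.1+0.11j)], [(-0.03+0.04j), 0.00+0.04j, -0.01j, (0.03+0.08j)], [0.03+0.01j, 0.02-0.01j, (-0.01+0j), (0.03-0.03j)], [(-0.03-0.07j), (-0.04-0.02j), (0.01+0.01j), (-0.12-0.01j)]] + [[(-0.03-0.09j), 0.02-0.06j, -0.00+0.02j, (0.1-0.11j)],[(-0.03-0.04j), 0.00-0.04j, 0.01j, 0.03-0.08j],[0.03-0.01j, (0.02+0.01j), -0.01-0.00j, (0.03+0.03j)],[(-0.03+0.07j), (-0.04+0.02j), (0.01-0.01j), (-0.12+0.01j)]]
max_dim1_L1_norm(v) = 1.14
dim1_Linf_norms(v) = [0.2, 0.38, 0.54, 0.24]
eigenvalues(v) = [(0.79+0j), (0.12+0j), (-0.15+0.11j), (-0.15-0.11j)]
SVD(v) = [[-0.08, -0.64, -0.22, 0.73], [-0.61, 0.25, -0.75, -0.07], [-0.75, 0.09, 0.63, 0.18], [0.24, 0.72, -0.01, 0.65]] @ diag([0.9042846942713064, 0.2791077994677262, 0.17559757937145384, 0.08083018063705909]) @ [[0.15, -0.57, -0.71, -0.37],[-0.15, -0.04, 0.46, -0.88],[0.91, -0.23, 0.35, 0.04],[-0.37, -0.79, 0.4, 0.3]]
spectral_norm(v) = 0.90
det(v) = 0.00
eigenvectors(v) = [[-0.04+0.00j,(-0.25+0j),(0.7+0j),0.70-0.00j], [(0.63+0j),(0.78+0j),0.38+0.13j,(0.38-0.13j)], [(0.76+0j),(-0.49+0j),-0.01-0.20j,-0.01+0.20j], [(-0.13+0j),(-0.3+0j),(-0.41+0.37j),-0.41-0.37j]]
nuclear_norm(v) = 1.44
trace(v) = 0.61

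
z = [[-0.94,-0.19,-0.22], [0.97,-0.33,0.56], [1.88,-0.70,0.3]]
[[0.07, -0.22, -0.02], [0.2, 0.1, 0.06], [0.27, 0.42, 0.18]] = z@[[-0.03,0.29,0.06],[-0.40,0.06,-0.13],[0.17,-0.29,-0.07]]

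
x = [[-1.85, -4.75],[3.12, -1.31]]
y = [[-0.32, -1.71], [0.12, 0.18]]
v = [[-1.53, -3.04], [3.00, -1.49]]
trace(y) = -0.14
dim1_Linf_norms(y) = [1.71, 0.18]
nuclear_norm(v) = 6.75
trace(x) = -3.16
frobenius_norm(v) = 4.78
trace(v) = -3.02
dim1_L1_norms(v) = [4.57, 4.49]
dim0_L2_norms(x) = [3.63, 4.93]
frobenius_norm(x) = 6.12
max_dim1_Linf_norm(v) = 3.04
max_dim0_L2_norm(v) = 3.39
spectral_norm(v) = 3.40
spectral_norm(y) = 1.75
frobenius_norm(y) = 1.75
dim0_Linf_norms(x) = [3.12, 4.75]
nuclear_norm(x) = 8.48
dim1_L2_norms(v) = [3.4, 3.35]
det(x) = 17.24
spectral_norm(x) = 5.10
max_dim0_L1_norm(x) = 6.06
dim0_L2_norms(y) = [0.34, 1.72]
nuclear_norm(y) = 1.84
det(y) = 0.15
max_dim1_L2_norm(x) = 5.1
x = v + y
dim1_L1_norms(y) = [2.03, 0.3]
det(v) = 11.40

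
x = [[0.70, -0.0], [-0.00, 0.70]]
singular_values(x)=[0.7, 0.7]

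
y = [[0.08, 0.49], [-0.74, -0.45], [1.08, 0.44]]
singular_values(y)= [1.48, 0.42]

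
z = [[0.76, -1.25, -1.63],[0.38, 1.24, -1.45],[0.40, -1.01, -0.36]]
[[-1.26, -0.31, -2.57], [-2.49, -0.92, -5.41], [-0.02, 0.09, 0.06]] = z @ [[-1.19, -0.35, -2.47], [-0.73, -0.32, -1.64], [0.78, 0.27, 1.68]]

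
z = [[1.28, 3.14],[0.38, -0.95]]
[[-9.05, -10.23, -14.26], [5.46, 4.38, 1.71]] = z@[[3.55, 1.67, -3.39],[-4.33, -3.94, -3.16]]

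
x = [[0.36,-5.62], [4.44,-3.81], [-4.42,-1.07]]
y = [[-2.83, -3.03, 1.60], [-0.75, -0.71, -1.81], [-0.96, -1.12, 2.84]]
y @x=[[-21.54, 25.74], [4.58, 8.86], [-17.87, 6.62]]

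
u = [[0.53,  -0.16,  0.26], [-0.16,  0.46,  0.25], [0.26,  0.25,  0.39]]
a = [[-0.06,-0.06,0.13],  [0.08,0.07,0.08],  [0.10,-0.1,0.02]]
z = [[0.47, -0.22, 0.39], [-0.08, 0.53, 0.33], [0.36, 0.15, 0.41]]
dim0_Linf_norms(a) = [0.1, 0.1, 0.13]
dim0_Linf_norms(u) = [0.53, 0.46, 0.39]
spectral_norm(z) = 0.84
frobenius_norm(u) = 0.98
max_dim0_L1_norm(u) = 0.95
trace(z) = 1.41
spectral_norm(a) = 0.16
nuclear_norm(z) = 1.56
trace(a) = 0.03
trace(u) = 1.38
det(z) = -0.03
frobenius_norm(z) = 1.07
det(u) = 0.00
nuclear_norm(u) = 1.38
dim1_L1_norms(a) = [0.25, 0.23, 0.22]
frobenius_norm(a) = 0.25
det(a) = -0.00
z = u + a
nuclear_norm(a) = 0.43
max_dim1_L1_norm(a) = 0.25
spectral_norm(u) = 0.73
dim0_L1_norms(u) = [0.95, 0.87, 0.9]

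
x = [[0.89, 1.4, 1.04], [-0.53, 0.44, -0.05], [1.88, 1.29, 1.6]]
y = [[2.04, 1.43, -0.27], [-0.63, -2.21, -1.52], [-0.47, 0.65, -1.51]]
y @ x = [[0.55, 3.14, 1.62], [-2.25, -3.82, -2.98], [-3.6, -2.32, -2.94]]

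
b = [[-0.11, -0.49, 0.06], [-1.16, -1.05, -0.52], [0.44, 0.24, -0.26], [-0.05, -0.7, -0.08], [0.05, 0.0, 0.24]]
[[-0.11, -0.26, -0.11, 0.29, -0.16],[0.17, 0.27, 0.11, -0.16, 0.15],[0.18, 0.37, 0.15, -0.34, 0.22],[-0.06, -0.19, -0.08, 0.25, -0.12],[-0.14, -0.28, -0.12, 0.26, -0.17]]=b@ [[-0.03, -0.08, -0.03, 0.10, -0.05], [0.16, 0.41, 0.17, -0.48, 0.26], [-0.58, -1.17, -0.48, 1.05, -0.71]]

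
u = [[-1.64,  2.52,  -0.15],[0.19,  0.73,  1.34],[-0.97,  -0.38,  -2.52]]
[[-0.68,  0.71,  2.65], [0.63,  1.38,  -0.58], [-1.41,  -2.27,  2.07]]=u@[[0.20, 0.54, -0.23], [-0.11, 0.67, 0.85], [0.50, 0.59, -0.86]]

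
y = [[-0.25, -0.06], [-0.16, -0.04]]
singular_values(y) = [0.31, 0.0]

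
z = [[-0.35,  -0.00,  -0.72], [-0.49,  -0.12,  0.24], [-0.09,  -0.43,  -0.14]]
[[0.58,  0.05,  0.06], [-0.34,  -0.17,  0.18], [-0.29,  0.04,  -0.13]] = z@[[0.06, 0.27, -0.4], [0.94, -0.09, 0.36], [-0.83, -0.20, 0.11]]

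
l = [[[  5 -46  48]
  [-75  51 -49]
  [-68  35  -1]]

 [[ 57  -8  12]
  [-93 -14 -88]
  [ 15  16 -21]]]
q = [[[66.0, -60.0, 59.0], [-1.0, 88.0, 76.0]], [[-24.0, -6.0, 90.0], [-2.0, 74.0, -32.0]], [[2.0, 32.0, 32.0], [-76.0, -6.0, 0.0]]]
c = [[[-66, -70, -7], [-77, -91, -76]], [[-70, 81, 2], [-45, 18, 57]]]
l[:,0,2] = [48, 12]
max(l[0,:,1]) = 51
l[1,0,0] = 57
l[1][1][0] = -93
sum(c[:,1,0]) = -122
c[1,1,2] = 57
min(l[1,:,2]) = -88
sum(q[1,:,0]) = -26.0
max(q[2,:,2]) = 32.0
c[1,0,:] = [-70, 81, 2]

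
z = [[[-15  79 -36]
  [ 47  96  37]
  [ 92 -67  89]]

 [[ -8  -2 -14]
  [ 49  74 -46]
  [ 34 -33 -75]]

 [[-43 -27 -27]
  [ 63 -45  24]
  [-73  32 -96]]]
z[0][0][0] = -15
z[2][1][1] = -45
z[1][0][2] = -14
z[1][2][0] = 34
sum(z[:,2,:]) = -97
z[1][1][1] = 74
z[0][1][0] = 47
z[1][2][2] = -75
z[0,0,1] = 79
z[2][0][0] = -43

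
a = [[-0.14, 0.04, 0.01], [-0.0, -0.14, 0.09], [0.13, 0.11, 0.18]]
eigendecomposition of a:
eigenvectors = [[0.05+0.00j,(-0.7+0j),-0.70-0.00j],[(0.25+0j),(0.27-0.61j),0.27+0.61j],[(0.97+0j),0.16+0.21j,(0.16-0.21j)]]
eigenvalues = [(0.22+0j), (-0.16+0.03j), (-0.16-0.03j)]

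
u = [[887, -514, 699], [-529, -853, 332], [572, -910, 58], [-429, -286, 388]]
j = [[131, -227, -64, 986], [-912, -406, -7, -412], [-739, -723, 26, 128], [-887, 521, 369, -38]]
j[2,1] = -723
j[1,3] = -412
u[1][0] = -529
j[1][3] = -412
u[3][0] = -429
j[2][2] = 26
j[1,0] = -912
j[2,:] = [-739, -723, 26, 128]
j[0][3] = 986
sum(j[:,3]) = 664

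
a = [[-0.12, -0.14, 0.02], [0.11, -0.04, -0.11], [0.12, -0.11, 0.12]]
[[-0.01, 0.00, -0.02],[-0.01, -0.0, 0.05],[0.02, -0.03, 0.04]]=a @ [[0.05, -0.10, 0.33], [0.06, 0.06, -0.12], [0.14, -0.11, -0.11]]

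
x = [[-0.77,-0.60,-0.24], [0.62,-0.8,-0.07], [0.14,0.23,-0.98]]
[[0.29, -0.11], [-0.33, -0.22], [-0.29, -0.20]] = x @ [[-0.47, -0.08], [0.03, 0.19], [0.24, 0.24]]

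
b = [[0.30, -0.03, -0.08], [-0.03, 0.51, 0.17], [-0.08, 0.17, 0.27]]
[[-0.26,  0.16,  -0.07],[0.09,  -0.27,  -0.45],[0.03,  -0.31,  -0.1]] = b@[[-0.92,0.26,-0.28], [0.23,-0.21,-0.95], [-0.31,-0.94,0.13]]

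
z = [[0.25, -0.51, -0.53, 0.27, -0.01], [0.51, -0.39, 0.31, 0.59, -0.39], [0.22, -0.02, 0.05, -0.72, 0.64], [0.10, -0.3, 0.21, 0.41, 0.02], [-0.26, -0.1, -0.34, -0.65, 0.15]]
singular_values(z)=[1.51, 0.83, 0.7, 0.3, 0.25]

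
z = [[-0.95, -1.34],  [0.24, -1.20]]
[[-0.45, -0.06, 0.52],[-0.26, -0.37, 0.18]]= z @[[0.13, -0.29, -0.26], [0.24, 0.25, -0.20]]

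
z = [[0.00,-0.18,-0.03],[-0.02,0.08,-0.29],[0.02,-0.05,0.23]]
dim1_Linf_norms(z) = [0.18, 0.29, 0.23]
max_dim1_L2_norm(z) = 0.3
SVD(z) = [[0.05,-1.0,-0.06],[-0.79,-0.01,-0.62],[0.62,0.08,-0.78]] @ diag([0.38324718344474246, 0.18196246072572295, 0.003355483320113697]) @ [[0.07, -0.27, 0.96], [0.01, 0.96, 0.27], [-1.0, -0.01, 0.07]]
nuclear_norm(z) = 0.57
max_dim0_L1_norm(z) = 0.55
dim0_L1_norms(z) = [0.04, 0.31, 0.55]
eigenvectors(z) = [[0.38+0.00j,  (-0.99+0j),  (-0.99-0j)], [-0.74+0.00j,  -0.01+0.14j,  (-0.01-0.14j)], [0.56+0.00j,  0.08+0.04j,  0.08-0.04j]]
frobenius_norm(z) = 0.42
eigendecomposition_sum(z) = [[0.01+0.00j, -0.04-0.00j, 0.15-0.00j], [-0.02+0.00j, 0.08+0.00j, -0.29+0.00j], [0.02+0.00j, -0.06-0.00j, (0.22-0j)]] + [[-0.01+0.01j, -0.07+0.00j, (-0.09-0.01j)], [0.00+0.00j, (-0+0.01j), -0.00+0.01j], [0.00-0.00j, 0.01+0.00j, 0.01+0.00j]] + [[-0.01-0.01j, -0.07-0.00j, -0.09+0.01j], [0.00-0.00j, -0.00-0.01j, -0.00-0.01j], [0.00+0.00j, (0.01-0j), 0.01-0.00j]]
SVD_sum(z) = [[0.0, -0.01, 0.02],[-0.02, 0.08, -0.29],[0.02, -0.06, 0.23]] + [[-0.0, -0.17, -0.05], [-0.0, -0.00, -0.00], [0.00, 0.01, 0.00]] + [[0.0,0.00,-0.0], [0.00,0.00,-0.00], [0.0,0.0,-0.00]]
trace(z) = 0.31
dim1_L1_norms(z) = [0.21, 0.39, 0.3]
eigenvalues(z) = [(0.31+0j), 0.03j, -0.03j]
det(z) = 0.00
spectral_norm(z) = 0.38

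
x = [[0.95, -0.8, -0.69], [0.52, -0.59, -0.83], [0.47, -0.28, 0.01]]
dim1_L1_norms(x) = [2.44, 1.94, 0.76]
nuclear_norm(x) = 2.29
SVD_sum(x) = [[0.88, -0.79, -0.78], [0.69, -0.62, -0.61], [0.27, -0.25, -0.24]] + [[0.07, -0.01, 0.09], [-0.17, 0.03, -0.22], [0.2, -0.03, 0.25]] + [[0.0, 0.00, -0.0], [-0.00, -0.0, 0.00], [-0.00, -0.00, 0.0]]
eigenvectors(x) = [[0.55,-0.53,-0.48], [-0.33,-0.83,-0.82], [0.77,0.14,0.3]]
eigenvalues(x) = [0.47, -0.12, 0.02]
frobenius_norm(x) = 1.90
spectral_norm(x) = 1.85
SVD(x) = [[-0.76, 0.26, -0.59], [-0.60, -0.63, 0.50], [-0.24, 0.73, 0.64]] @ diag([1.8523850171583098, 0.4405317150442999, 0.0012474965077541253]) @ [[-0.62, 0.56, 0.55], [0.61, -0.10, 0.79], [-0.5, -0.82, 0.27]]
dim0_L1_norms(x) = [1.94, 1.67, 1.53]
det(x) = -0.00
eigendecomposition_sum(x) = [[0.45, -0.31, -0.12],  [-0.27, 0.18, 0.07],  [0.62, -0.43, -0.16]] + [[0.43, -0.44, -0.5], [0.67, -0.68, -0.78], [-0.11, 0.11, 0.13]] + [[0.07, -0.06, -0.07], [0.12, -0.09, -0.12], [-0.04, 0.03, 0.04]]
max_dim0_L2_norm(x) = 1.18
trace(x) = 0.37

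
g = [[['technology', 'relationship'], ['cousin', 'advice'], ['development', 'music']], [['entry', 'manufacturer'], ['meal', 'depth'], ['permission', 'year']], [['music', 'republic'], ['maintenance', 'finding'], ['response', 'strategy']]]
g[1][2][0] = 'permission'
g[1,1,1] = 'depth'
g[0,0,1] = 'relationship'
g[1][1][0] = 'meal'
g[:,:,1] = [['relationship', 'advice', 'music'], ['manufacturer', 'depth', 'year'], ['republic', 'finding', 'strategy']]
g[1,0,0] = 'entry'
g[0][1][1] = 'advice'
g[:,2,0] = ['development', 'permission', 'response']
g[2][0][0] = 'music'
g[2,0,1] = 'republic'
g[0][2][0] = 'development'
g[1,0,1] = 'manufacturer'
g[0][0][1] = 'relationship'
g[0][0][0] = 'technology'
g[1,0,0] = 'entry'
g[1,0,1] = 'manufacturer'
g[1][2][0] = 'permission'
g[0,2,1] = 'music'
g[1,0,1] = 'manufacturer'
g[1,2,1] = 'year'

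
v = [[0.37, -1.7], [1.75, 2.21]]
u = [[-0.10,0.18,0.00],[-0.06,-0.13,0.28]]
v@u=[[0.06, 0.29, -0.48], [-0.31, 0.03, 0.62]]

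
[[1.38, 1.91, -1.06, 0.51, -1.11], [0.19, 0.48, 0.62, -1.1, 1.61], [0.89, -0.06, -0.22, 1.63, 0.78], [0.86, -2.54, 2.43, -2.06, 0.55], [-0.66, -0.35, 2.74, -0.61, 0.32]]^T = [[1.38, 0.19, 0.89, 0.86, -0.66], [1.91, 0.48, -0.06, -2.54, -0.35], [-1.06, 0.62, -0.22, 2.43, 2.74], [0.51, -1.1, 1.63, -2.06, -0.61], [-1.11, 1.61, 0.78, 0.55, 0.32]]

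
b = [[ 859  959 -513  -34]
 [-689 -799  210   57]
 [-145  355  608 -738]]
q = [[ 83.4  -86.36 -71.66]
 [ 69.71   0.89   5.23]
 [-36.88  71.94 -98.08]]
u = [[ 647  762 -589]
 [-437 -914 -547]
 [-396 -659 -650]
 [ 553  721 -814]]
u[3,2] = -814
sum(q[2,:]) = -63.02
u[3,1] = 721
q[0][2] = -71.66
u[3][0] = 553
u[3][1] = 721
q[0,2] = -71.66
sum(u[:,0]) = 367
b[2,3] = -738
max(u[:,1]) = 762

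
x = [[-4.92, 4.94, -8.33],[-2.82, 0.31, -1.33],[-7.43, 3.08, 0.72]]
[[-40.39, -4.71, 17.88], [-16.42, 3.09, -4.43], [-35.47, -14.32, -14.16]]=x@ [[4.92, -0.59, 2.9], [-0.09, -5.52, 2.9], [1.89, -2.36, -2.14]]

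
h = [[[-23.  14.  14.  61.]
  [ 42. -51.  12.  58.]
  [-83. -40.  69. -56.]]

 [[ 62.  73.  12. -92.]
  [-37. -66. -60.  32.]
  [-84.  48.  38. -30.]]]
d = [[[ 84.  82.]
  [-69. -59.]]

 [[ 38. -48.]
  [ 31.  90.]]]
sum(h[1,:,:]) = -104.0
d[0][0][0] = 84.0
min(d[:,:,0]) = -69.0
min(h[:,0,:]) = -92.0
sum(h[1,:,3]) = -90.0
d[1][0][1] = -48.0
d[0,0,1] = 82.0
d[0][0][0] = 84.0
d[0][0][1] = 82.0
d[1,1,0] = 31.0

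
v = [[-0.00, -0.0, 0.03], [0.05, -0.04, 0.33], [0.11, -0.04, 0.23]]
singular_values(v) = [0.42, 0.06, 0.0]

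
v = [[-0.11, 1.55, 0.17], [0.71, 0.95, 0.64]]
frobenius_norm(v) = 2.06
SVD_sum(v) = [[0.28, 1.40, 0.42], [0.23, 1.14, 0.34]] + [[-0.39,0.15,-0.25], [0.48,-0.19,0.30]]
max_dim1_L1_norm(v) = 2.3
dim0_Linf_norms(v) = [0.71, 1.55, 0.64]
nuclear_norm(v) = 2.69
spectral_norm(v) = 1.91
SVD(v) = [[-0.78,-0.63], [-0.63,0.78]] @ diag([1.914529626737083, 0.7708931886752961]) @ [[-0.19, -0.94, -0.28], [0.80, -0.31, 0.51]]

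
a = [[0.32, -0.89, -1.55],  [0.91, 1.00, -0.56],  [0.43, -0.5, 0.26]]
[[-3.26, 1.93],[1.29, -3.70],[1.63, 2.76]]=a@[[2.63,1.06], [0.29,-3.96], [2.48,1.25]]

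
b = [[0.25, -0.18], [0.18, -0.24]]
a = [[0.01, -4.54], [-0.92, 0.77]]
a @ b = [[-0.81,1.09], [-0.09,-0.02]]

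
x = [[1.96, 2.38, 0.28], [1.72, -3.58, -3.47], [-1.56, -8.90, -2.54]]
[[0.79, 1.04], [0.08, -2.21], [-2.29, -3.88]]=x @ [[0.01,0.09], [0.37,0.32], [-0.40,0.35]]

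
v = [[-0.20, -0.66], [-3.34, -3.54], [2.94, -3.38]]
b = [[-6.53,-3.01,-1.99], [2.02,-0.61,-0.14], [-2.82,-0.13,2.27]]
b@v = [[5.51, 21.69], [1.22, 1.30], [7.67, -5.35]]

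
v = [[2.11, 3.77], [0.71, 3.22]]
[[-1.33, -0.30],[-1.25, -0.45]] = v@[[0.1, 0.18], [-0.41, -0.18]]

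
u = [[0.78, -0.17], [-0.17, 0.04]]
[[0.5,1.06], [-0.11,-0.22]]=u@ [[0.97, 1.87],[1.49, 2.37]]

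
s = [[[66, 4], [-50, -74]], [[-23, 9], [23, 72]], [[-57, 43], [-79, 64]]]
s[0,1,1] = -74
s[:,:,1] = [[4, -74], [9, 72], [43, 64]]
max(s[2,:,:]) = 64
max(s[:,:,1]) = 72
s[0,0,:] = [66, 4]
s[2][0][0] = -57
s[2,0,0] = -57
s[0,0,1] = 4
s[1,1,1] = 72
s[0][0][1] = 4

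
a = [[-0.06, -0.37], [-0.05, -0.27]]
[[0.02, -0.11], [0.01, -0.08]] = a @ [[0.04, -0.22],[-0.05, 0.32]]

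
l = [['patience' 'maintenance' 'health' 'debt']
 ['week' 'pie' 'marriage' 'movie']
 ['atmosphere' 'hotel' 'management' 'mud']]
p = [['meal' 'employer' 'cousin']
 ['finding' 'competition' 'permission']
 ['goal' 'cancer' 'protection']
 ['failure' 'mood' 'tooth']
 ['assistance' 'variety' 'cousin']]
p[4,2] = 'cousin'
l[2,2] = 'management'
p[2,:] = ['goal', 'cancer', 'protection']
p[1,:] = ['finding', 'competition', 'permission']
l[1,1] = 'pie'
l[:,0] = ['patience', 'week', 'atmosphere']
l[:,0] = ['patience', 'week', 'atmosphere']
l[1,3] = 'movie'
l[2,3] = 'mud'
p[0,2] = 'cousin'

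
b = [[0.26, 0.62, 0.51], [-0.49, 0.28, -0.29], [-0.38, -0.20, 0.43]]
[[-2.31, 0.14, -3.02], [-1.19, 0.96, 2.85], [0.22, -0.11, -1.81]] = b@ [[0.70,  -0.97,  -2.05],[-3.59,  1.12,  0.68],[-0.53,  -0.6,  -5.71]]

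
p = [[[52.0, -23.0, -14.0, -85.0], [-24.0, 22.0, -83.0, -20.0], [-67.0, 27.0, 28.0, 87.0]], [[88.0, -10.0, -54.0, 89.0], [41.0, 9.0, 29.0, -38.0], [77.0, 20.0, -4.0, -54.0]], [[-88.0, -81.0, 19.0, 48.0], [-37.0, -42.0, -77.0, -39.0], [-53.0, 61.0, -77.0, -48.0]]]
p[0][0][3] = -85.0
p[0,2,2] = 28.0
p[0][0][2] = -14.0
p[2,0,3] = 48.0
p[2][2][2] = -77.0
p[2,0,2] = 19.0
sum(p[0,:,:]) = -100.0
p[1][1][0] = 41.0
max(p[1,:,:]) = 89.0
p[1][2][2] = -4.0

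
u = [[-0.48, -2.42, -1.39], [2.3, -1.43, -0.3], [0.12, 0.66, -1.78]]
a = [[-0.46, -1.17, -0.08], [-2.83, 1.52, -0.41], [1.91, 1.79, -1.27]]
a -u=[[0.02, 1.25, 1.31], [-5.13, 2.95, -0.11], [1.79, 1.13, 0.51]]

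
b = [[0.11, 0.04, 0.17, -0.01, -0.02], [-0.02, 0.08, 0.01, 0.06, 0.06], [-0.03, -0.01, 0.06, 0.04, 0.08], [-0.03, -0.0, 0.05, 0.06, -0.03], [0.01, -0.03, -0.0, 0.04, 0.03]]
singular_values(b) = [0.21, 0.15, 0.08, 0.07, 0.04]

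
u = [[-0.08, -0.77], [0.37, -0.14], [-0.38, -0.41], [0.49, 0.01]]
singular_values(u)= [0.93, 0.66]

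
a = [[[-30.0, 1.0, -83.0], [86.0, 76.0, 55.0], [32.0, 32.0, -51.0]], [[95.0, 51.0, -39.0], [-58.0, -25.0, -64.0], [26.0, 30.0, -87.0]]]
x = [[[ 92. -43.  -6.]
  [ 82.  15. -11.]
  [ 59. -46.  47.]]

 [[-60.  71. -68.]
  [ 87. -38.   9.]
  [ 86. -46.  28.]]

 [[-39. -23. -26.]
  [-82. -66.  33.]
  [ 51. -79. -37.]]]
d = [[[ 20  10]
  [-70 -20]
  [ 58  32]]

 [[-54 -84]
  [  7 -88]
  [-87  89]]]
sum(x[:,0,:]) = -102.0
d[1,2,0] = -87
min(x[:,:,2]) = -68.0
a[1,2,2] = -87.0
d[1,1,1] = -88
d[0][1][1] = -20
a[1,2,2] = -87.0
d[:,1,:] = [[-70, -20], [7, -88]]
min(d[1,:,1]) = -88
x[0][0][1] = -43.0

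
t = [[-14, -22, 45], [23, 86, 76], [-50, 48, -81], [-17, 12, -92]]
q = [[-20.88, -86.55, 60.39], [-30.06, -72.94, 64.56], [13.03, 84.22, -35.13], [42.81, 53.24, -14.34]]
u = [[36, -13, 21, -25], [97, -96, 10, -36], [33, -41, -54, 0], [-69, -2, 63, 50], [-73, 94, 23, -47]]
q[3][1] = 53.24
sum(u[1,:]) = -25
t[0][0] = -14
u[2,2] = -54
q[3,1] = 53.24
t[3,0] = -17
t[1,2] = 76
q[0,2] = 60.39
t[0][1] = -22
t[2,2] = -81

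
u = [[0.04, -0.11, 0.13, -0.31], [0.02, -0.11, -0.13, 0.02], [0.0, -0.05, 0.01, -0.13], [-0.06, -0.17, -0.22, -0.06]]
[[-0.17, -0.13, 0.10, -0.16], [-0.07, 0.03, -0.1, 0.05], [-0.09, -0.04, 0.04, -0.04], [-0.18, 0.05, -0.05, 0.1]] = u @[[0.10, -0.37, -0.73, -0.52],[0.33, -0.07, 0.34, -0.16],[0.36, -0.17, 0.30, -0.31],[0.61, 0.31, -0.42, 0.37]]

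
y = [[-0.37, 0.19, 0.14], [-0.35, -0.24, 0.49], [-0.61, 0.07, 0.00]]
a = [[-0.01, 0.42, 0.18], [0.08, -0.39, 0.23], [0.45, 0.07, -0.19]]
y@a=[[0.08, -0.22, -0.05], [0.2, -0.02, -0.21], [0.01, -0.28, -0.09]]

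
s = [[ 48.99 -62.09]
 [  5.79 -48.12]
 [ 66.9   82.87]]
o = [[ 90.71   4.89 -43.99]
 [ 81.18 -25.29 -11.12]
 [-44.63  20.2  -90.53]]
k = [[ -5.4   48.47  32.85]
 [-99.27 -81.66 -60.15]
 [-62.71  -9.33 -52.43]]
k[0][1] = 48.47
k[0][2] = 32.85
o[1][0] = 81.18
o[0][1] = 4.89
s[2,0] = 66.9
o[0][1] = 4.89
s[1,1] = -48.12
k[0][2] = 32.85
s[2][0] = 66.9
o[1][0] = 81.18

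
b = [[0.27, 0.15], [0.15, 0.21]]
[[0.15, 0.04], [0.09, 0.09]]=b @ [[0.51, -0.17], [0.08, 0.57]]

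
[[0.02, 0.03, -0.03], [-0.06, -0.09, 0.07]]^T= [[0.02, -0.06],[0.03, -0.09],[-0.03, 0.07]]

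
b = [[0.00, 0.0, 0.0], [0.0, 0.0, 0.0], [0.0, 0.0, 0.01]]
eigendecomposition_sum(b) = [[0.0, 0.00, 0.0], [0.0, 0.00, 0.0], [0.00, 0.0, 0.0]] + [[0.00, 0.00, 0.00],  [0.00, 0.0, 0.0],  [0.0, 0.00, 0.0]] + [[0.00,0.00,0.00], [0.0,0.00,0.0], [0.00,0.0,0.01]]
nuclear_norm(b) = 0.01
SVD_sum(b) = [[0.0, 0.0, 0.0], [0.00, 0.0, 0.0], [0.0, 0.00, 0.01]] + [[0.00, 0.00, 0.0], [0.0, 0.00, 0.00], [0.00, 0.0, 0.00]] + [[0.00, 0.0, 0.00], [0.0, 0.00, 0.0], [0.0, 0.00, 0.00]]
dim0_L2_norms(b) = [0.0, 0.0, 0.01]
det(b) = 0.00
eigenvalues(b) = [0.0, 0.0, 0.01]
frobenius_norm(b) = 0.01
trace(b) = 0.01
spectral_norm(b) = 0.01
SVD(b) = [[0.0, 0.00, 1.0], [0.0, 1.00, 0.00], [1.00, 0.0, 0.0]] @ diag([0.01, 0.0, 0.0]) @ [[0.00,0.00,1.00], [0.00,1.00,0.00], [1.0,0.00,0.00]]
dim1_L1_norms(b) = [0.0, 0.0, 0.01]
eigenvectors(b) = [[1.00, 0.00, 0.00], [0.0, 1.00, 0.00], [0.00, 0.0, 1.0]]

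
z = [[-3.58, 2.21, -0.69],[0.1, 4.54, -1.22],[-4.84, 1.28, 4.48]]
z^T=[[-3.58, 0.10, -4.84], [2.21, 4.54, 1.28], [-0.69, -1.22, 4.48]]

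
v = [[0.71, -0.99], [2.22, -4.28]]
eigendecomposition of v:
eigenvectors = [[0.90, 0.21], [0.44, 0.98]]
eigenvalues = [0.22, -3.79]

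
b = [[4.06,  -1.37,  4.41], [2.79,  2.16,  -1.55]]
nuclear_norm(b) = 10.00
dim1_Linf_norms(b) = [4.41, 2.79]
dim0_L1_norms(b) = [6.85, 3.53, 5.96]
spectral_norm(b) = 6.16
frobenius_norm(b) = 7.26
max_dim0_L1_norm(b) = 6.85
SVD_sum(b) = [[4.23, -1.22, 4.29], [0.28, -0.08, 0.29]] + [[-0.17, -0.15, 0.12], [2.51, 2.24, -1.84]]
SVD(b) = [[-1.0,-0.07], [-0.07,1.0]] @ diag([6.157148661730115, 3.8406145806830256]) @ [[-0.69,  0.20,  -0.70], [0.65,  0.58,  -0.48]]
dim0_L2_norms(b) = [4.93, 2.56, 4.67]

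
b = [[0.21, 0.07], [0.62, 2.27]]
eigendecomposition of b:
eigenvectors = [[-0.96, -0.03],[0.29, -1.0]]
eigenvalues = [0.19, 2.29]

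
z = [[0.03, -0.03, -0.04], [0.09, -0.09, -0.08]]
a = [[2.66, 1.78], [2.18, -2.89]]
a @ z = [[0.24, -0.24, -0.25], [-0.19, 0.19, 0.14]]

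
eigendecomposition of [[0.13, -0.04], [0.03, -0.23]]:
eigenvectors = [[1.0, 0.11],[0.08, 0.99]]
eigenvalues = [0.13, -0.23]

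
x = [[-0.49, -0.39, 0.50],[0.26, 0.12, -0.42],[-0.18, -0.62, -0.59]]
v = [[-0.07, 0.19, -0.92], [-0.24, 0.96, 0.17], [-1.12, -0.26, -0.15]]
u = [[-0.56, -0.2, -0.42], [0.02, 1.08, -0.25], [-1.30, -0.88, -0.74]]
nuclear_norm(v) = 3.10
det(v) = -1.08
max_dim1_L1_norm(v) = 1.53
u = v + x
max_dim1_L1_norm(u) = 2.92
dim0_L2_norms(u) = [1.42, 1.41, 0.89]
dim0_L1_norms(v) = [1.43, 1.41, 1.24]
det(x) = 0.00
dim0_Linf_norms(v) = [1.12, 0.96, 0.92]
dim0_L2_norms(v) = [1.15, 1.01, 0.95]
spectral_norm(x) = 0.94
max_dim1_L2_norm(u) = 1.74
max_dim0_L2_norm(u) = 1.42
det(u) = -0.08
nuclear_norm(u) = 2.99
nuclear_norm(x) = 1.83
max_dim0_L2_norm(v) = 1.15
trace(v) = 0.74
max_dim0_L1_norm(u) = 2.16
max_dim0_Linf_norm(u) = 1.3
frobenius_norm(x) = 1.29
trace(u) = -0.22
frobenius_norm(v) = 1.80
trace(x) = -0.96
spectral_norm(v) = 1.18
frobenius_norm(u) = 2.18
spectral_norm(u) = 1.94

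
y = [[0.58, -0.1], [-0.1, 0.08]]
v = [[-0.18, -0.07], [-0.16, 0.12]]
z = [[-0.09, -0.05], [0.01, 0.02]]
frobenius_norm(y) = 0.60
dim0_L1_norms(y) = [0.68, 0.18]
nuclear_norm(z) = 0.12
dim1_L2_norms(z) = [0.1, 0.02]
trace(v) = -0.06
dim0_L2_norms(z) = [0.09, 0.05]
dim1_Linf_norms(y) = [0.58, 0.1]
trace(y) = 0.66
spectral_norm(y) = 0.60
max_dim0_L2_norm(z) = 0.09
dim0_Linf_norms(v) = [0.18, 0.12]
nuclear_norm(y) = 0.66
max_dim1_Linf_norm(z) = 0.09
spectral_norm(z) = 0.10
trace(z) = -0.07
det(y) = 0.04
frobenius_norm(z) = 0.11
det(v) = -0.03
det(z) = -0.00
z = y @ v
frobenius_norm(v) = 0.28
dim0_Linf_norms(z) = [0.09, 0.05]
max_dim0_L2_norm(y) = 0.59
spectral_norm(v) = 0.24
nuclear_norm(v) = 0.38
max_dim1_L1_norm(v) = 0.28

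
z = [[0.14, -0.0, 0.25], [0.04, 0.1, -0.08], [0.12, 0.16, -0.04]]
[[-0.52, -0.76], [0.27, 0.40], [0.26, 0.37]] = z@[[0.23, -0.00],[0.89, 1.52],[-2.2, -3.06]]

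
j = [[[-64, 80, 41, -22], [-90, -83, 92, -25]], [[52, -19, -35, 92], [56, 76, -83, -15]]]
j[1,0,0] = 52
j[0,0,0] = -64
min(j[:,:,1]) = -83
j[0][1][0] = -90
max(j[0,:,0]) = -64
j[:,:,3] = [[-22, -25], [92, -15]]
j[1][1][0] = 56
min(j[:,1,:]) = -90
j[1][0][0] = 52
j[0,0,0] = -64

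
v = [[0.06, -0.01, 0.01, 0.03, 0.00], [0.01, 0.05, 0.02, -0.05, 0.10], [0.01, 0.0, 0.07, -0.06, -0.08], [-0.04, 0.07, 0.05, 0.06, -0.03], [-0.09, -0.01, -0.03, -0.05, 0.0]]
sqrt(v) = [[0.33, -0.03, 0.02, 0.07, 0.08], [0.26, 0.26, 0.07, -0.02, 0.38], [-0.23, 0.01, 0.26, -0.16, -0.33], [-0.17, 0.12, 0.07, 0.26, -0.14], [-0.35, -0.02, -0.05, -0.13, 0.01]]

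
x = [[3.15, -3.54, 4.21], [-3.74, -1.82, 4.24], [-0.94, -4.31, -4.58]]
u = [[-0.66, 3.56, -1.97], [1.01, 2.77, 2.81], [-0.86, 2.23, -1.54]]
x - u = [[3.81, -7.1, 6.18], [-4.75, -4.59, 1.43], [-0.08, -6.54, -3.04]]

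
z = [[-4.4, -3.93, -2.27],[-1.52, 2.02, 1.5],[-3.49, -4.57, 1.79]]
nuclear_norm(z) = 14.03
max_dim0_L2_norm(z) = 6.36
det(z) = -67.96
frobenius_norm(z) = 9.21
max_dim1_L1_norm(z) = 10.6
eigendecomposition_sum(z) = [[-5.17+0.00j, -3.08+0.00j, (-0.92+0j)], [(-0.49+0j), (-0.29+0j), (-0.09+0j)], [(-2.63+0j), -1.57+0.00j, -0.47+0.00j]] + [[(0.38-0.14j), (-0.42-0.89j), (-0.67+0.44j)], [-0.51+0.43j, 1.16+1.13j, 0.79-1.06j], [-0.43-0.67j, (-1.5+1.2j), 1.13+1.09j]] + [[(0.38+0.14j), -0.42+0.89j, (-0.67-0.44j)], [-0.51-0.43j, 1.16-1.13j, (0.79+1.06j)], [-0.43+0.67j, -1.50-1.20j, 1.13-1.09j]]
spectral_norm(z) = 8.23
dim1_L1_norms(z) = [10.6, 5.04, 9.85]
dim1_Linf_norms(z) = [4.4, 2.02, 4.57]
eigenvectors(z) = [[0.89+0.00j,(-0.08+0.36j),-0.08-0.36j], [0.08+0.00j,(-0.07-0.6j),(-0.07+0.6j)], [0.45+0.00j,0.71+0.00j,0.71-0.00j]]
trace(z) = -0.59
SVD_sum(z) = [[-3.99, -4.46, -0.4], [0.39, 0.44, 0.04], [-3.73, -4.17, -0.37]] + [[0.45, -0.27, -1.46], [-0.63, 0.38, 2.07], [-0.55, 0.33, 1.79]] + [[-0.86, 0.80, -0.41], [-1.28, 1.2, -0.61], [0.78, -0.73, 0.37]]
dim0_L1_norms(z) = [9.41, 10.52, 5.56]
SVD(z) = [[-0.73, -0.47, 0.5], [0.07, 0.67, 0.74], [-0.68, 0.58, -0.45]] @ diag([8.229799134811389, 3.294949436051175, 2.5062750077602742]) @ [[0.67, 0.74, 0.07], [-0.29, 0.17, 0.94], [-0.69, 0.65, -0.33]]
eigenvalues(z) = [(-5.93+0j), (2.67+2.08j), (2.67-2.08j)]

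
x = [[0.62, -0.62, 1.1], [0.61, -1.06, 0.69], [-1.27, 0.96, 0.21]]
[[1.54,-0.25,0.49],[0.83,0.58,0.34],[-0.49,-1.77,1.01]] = x@[[0.98, 0.53, -0.93], [0.53, -0.92, -0.35], [1.15, -1.04, 0.77]]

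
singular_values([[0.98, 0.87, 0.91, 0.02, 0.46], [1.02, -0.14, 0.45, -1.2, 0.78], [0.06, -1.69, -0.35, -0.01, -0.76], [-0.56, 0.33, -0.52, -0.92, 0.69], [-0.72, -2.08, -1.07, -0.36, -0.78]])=[3.5, 1.87, 1.61, 0.0, 0.0]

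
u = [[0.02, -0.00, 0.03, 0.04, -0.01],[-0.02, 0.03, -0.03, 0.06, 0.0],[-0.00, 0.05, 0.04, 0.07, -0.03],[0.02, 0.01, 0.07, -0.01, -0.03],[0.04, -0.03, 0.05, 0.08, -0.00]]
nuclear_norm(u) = 0.32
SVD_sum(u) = [[0.01, 0.01, 0.03, 0.04, -0.01], [0.01, 0.0, 0.02, 0.02, -0.01], [0.02, 0.01, 0.05, 0.07, -0.02], [0.01, 0.01, 0.02, 0.03, -0.01], [0.02, 0.01, 0.05, 0.07, -0.02]] + [[0.00,-0.00,0.0,-0.00,-0.0], [-0.02,0.02,-0.05,0.04,0.01], [-0.01,0.01,-0.02,0.01,0.0], [0.02,-0.02,0.04,-0.03,-0.01], [0.01,-0.00,0.01,-0.01,-0.00]] + [[0.00,-0.01,-0.00,0.00,0.00], [-0.0,0.0,0.0,-0.0,-0.00], [-0.01,0.03,0.01,-0.01,-0.02], [-0.01,0.03,0.01,-0.01,-0.01], [0.01,-0.04,-0.01,0.01,0.02]] + [[0.0,0.0,-0.0,-0.0,-0.0],  [-0.0,-0.00,0.00,0.00,0.00],  [-0.0,-0.00,0.0,0.0,0.00],  [-0.00,-0.00,0.00,0.00,0.00],  [-0.0,-0.0,0.0,0.00,0.00]] + [[-0.0,-0.0,-0.0,0.00,-0.00], [-0.00,-0.0,-0.00,0.0,-0.0], [0.0,0.00,0.0,-0.0,0.00], [-0.00,-0.0,-0.0,0.0,-0.0], [0.0,0.00,0.00,-0.00,0.00]]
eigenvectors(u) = [[0.34+0.08j, (0.34-0.08j), 0.26+0.00j, (-0.47+0j), (0.3+0j)], [0.00+0.07j, 0.00-0.07j, 0.54+0.00j, (0.09+0j), 0.52+0.00j], [0.30+0.31j, (0.3-0.31j), (0.24+0j), 0.45+0.00j, (0.17+0j)], [0.21+0.22j, (0.21-0.22j), (-0.34+0j), (0.03+0j), (-0.16+0j)], [(0.77+0j), (0.77-0j), 0.68+0.00j, 0.75+0.00j, 0.77+0.00j]]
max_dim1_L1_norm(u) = 0.2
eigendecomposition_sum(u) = [[(0.01+0.01j), (-0-0.03j), 0.02-0.01j, (0.01-0.02j), (-0.01+0.02j)], [(-0+0j), (0.01-0j), 0.00+0.00j, 0j, (-0-0j)], [0.01+0.02j, (0.02-0.04j), (0.03+0.01j), 0.02-0.01j, -0.02+0.01j], [0.00+0.01j, (0.01-0.03j), 0.02+0.00j, 0.02-0.01j, (-0.01+0.01j)], [0.03+0.02j, (-0.02-0.07j), 0.04-0.03j, (0.01-0.04j), -0.00+0.04j]] + [[(0.01-0.01j), -0.00+0.03j, 0.02+0.01j, (0.01+0.02j), (-0.01-0.02j)], [(-0-0j), 0.01+0.00j, -0j, 0.00-0.00j, -0.00+0.00j], [(0.01-0.02j), 0.02+0.04j, 0.03-0.01j, 0.02+0.01j, (-0.02-0.01j)], [0.00-0.01j, 0.01+0.03j, (0.02-0j), (0.02+0.01j), -0.01-0.01j], [0.03-0.02j, -0.02+0.07j, (0.04+0.03j), 0.01+0.04j, -0.00-0.04j]] + [[(-0.01-0j), (0.02+0j), (-0.03+0j), 0.04-0.00j, 0.01-0.00j], [(-0.02-0j), 0.04+0.00j, -0.06+0.00j, (0.08-0j), (0.01-0j)], [(-0.01-0j), 0.02+0.00j, -0.03+0.00j, (0.03-0j), (0.01-0j)], [(0.01+0j), (-0.02-0j), 0.04-0.00j, (-0.05+0j), (-0.01+0j)], [-0.03-0.00j, (0.05+0j), -0.07+0.00j, (0.1-0j), (0.01-0j)]] + [[0.00-0.00j, (-0+0j), (-0-0j), -0.00-0.00j, (-0+0j)], [(-0+0j), -0j, 0.00+0.00j, 0j, 0.00-0.00j], [(-0+0j), -0j, 0j, 0j, -0j], [-0.00+0.00j, 0.00-0.00j, 0.00+0.00j, 0.00+0.00j, -0j], [(-0+0j), 0.00-0.00j, 0.00+0.00j, 0.00+0.00j, -0j]] + [[0j, -0.01-0.00j, 0.01-0.00j, (-0.01+0j), (-0+0j)], [0.01+0.00j, -0.02-0.00j, (0.02-0j), -0.02+0.00j, -0.00+0.00j], [0j, -0.01-0.00j, 0.01-0.00j, (-0.01+0j), (-0+0j)], [(-0-0j), (0.01+0j), -0.01+0.00j, (0.01-0j), -0j], [(0.01+0j), (-0.03-0j), 0.03-0.00j, (-0.04+0j), -0.01+0.00j]]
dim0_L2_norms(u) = [0.05, 0.07, 0.1, 0.13, 0.04]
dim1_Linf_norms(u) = [0.04, 0.06, 0.07, 0.07, 0.08]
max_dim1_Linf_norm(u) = 0.08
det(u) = 0.00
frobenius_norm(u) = 0.19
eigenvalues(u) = [(0.06+0.04j), (0.06-0.04j), (-0.03+0j), 0j, (-0.01+0j)]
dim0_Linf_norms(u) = [0.04, 0.05, 0.07, 0.08, 0.03]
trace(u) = 0.08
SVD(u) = [[-0.36, 0.07, 0.10, 0.91, -0.15], [-0.20, -0.72, -0.06, -0.12, -0.65], [-0.59, -0.25, -0.55, -0.07, 0.53], [-0.28, 0.62, -0.47, -0.19, -0.53], [-0.63, 0.15, 0.68, -0.33, 0.03]] @ diag([0.1489435735902082, 0.09651052766177447, 0.07056569713730836, 0.004298269280011771, 0.0018807459547363998]) @ [[-0.23, -0.13, -0.53, -0.78, 0.20], [0.36, -0.34, 0.67, -0.54, -0.12], [0.3, -0.77, -0.23, 0.30, 0.42], [0.81, 0.24, -0.42, -0.07, -0.31], [0.26, 0.47, 0.19, -0.07, 0.82]]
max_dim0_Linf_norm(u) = 0.08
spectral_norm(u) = 0.15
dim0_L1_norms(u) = [0.1, 0.12, 0.22, 0.26, 0.07]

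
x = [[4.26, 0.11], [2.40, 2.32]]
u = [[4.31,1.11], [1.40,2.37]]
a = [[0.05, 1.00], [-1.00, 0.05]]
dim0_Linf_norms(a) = [1.0, 1.0]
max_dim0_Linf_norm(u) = 4.31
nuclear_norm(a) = 2.00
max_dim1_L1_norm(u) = 5.42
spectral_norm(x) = 5.07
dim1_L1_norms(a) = [1.05, 1.05]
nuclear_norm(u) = 6.69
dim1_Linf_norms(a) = [1.0, 1.0]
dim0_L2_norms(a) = [1.0, 1.0]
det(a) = 1.00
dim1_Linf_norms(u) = [4.31, 2.37]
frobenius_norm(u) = 5.23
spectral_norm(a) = 1.00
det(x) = 9.62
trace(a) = 0.10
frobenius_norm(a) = 1.42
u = x + a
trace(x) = 6.58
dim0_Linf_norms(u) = [4.31, 2.37]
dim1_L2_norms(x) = [4.26, 3.34]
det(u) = 8.66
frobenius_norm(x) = 5.41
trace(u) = 6.68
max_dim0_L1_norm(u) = 5.71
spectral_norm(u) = 4.93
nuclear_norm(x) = 6.97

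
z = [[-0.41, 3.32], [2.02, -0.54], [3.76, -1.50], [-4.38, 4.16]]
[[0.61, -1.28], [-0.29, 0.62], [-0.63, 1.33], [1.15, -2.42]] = z @ [[-0.1, 0.21], [0.17, -0.36]]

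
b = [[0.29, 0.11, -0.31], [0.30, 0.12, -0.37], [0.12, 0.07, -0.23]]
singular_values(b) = [0.71, 0.06, 0.0]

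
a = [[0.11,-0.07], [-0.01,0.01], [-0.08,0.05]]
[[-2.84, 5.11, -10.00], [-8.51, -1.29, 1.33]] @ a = [[0.44, -0.25], [-1.03, 0.65]]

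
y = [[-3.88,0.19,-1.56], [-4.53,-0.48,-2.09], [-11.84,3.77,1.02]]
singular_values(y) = [13.66, 3.37, 0.27]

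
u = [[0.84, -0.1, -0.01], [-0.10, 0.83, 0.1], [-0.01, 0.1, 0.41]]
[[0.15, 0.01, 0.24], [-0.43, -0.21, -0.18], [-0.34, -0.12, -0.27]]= u@[[0.12, -0.02, 0.26], [-0.41, -0.23, -0.11], [-0.73, -0.24, -0.63]]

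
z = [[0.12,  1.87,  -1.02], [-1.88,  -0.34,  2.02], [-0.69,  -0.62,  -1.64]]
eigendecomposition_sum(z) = [[(0.26+0.85j), 0.94-0.03j, (0.11-0.67j)], [-1.03+0.12j, (-0.17+1.08j), (0.75+0.26j)], [(-0.09-0.28j), -0.31+0.01j, (-0.04+0.22j)]] + [[0.26-0.85j, 0.94+0.03j, 0.11+0.67j], [-1.03-0.12j, -0.17-1.08j, 0.75-0.26j], [(-0.09+0.28j), -0.31-0.01j, (-0.04-0.22j)]] + [[(-0.41-0j), -0.00-0.00j, (-1.23-0j)],  [0.17+0.00j, 0.00+0.00j, 0.52+0.00j],  [(-0.52-0j), -0.00-0.00j, -1.57-0.00j]]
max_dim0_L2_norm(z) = 2.79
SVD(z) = [[-0.47, 0.65, -0.60], [0.84, 0.13, -0.53], [-0.27, -0.75, -0.60]] @ diag([3.155944166366583, 1.8661105220113723, 1.5459133023605098]) @ [[-0.46, -0.32, 0.83], [0.19, 0.88, 0.44], [0.87, -0.36, 0.34]]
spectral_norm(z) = 3.16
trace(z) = -1.86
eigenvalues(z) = [(0.06+2.15j), (0.06-2.15j), (-1.97+0j)]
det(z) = -9.10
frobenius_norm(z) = 3.98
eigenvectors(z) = [[-0.12-0.63j, (-0.12+0.63j), (0.6+0j)], [0.74+0.00j, (0.74-0j), (-0.25+0j)], [(0.04+0.21j), 0.04-0.21j, (0.76+0j)]]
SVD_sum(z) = [[0.69, 0.48, -1.24], [-1.21, -0.84, 2.19], [0.39, 0.27, -0.70]] + [[0.23, 1.06, 0.54],[0.05, 0.21, 0.10],[-0.27, -1.23, -0.62]] + [[-0.80, 0.33, -0.31], [-0.71, 0.3, -0.28], [-0.81, 0.34, -0.32]]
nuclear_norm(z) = 6.57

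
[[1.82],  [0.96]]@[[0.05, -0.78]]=[[0.09, -1.42], [0.05, -0.75]]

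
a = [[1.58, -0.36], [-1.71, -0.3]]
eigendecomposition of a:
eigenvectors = [[0.78, 0.16], [-0.62, 0.99]]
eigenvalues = [1.86, -0.58]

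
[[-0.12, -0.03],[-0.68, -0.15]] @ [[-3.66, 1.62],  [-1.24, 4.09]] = [[0.48, -0.32], [2.67, -1.72]]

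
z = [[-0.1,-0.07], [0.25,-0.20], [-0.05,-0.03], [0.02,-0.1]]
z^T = [[-0.1, 0.25, -0.05, 0.02], [-0.07, -0.2, -0.03, -0.10]]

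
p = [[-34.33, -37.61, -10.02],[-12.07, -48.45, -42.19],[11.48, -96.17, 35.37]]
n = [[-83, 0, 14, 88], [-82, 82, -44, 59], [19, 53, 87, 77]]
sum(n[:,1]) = 135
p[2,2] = 35.37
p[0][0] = -34.33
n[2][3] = 77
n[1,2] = -44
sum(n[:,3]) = 224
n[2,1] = 53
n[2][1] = 53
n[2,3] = 77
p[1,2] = -42.19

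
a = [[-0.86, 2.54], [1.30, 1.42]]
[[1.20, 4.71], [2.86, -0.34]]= a @ [[1.23, -1.67], [0.89, 1.29]]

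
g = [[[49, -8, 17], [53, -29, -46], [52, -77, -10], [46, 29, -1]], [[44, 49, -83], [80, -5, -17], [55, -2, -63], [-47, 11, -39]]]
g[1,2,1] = -2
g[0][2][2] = -10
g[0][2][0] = 52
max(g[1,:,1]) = 49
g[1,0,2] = -83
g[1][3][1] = 11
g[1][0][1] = 49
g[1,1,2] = -17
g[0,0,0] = 49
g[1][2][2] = -63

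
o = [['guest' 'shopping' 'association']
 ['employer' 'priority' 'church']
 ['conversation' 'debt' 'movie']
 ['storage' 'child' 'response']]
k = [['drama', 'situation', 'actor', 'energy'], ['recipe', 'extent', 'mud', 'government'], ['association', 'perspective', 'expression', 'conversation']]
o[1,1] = 'priority'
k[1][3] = 'government'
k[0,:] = ['drama', 'situation', 'actor', 'energy']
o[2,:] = ['conversation', 'debt', 'movie']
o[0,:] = ['guest', 'shopping', 'association']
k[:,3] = ['energy', 'government', 'conversation']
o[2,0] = 'conversation'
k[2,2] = 'expression'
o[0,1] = 'shopping'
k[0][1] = 'situation'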